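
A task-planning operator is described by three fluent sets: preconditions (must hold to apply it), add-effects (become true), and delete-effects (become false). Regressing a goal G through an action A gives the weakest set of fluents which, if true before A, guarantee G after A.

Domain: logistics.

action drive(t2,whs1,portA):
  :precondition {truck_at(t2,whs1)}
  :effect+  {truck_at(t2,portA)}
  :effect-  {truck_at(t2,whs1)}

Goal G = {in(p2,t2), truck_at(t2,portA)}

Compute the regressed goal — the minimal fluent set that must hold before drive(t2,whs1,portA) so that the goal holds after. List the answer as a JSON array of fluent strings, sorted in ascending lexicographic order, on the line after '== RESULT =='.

Compute (G \ add) ∪ pre:
  G ∩ del = {}  (empty — regression defined)
  G \ add = {in(p2,t2), truck_at(t2,portA)} \ {truck_at(t2,portA)} = {in(p2,t2)}
  ∪ pre   = {in(p2,t2)} ∪ {truck_at(t2,whs1)}
          = {in(p2,t2), truck_at(t2,whs1)}

== RESULT ==
["in(p2,t2)", "truck_at(t2,whs1)"]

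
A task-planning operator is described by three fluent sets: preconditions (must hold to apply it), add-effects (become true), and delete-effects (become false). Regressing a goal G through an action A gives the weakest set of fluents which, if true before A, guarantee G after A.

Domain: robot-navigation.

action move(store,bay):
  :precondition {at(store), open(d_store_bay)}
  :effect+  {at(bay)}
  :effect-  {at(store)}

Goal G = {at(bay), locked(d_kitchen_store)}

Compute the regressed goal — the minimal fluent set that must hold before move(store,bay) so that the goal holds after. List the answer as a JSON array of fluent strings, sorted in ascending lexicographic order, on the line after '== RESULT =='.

Regress:
  G ∩ del = {}  (empty — regression defined)
  G \ add = {at(bay), locked(d_kitchen_store)} \ {at(bay)} = {locked(d_kitchen_store)}
  ∪ pre   = {locked(d_kitchen_store)} ∪ {at(store), open(d_store_bay)}
          = {at(store), locked(d_kitchen_store), open(d_store_bay)}

== RESULT ==
["at(store)", "locked(d_kitchen_store)", "open(d_store_bay)"]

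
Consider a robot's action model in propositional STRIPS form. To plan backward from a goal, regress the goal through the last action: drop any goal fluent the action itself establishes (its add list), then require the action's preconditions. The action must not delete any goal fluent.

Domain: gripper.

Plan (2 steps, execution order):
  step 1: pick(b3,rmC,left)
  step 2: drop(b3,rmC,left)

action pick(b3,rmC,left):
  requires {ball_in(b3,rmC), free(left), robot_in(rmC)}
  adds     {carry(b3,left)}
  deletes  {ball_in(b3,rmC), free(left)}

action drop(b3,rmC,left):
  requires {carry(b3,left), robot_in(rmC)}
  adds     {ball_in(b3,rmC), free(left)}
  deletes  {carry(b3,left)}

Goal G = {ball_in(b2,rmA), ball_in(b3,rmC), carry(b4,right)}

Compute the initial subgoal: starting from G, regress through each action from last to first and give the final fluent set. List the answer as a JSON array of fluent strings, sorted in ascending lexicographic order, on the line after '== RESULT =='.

Regress step by step:
  through step 2 (drop(b3,rmC,left)): drop {ball_in(b3,rmC)}, keep {ball_in(b2,rmA), carry(b4,right)}, require {carry(b3,left), robot_in(rmC)}
    → {ball_in(b2,rmA), carry(b3,left), carry(b4,right), robot_in(rmC)}
  through step 1 (pick(b3,rmC,left)): drop {carry(b3,left)}, keep {ball_in(b2,rmA), carry(b4,right), robot_in(rmC)}, require {ball_in(b3,rmC), free(left), robot_in(rmC)}
    → {ball_in(b2,rmA), ball_in(b3,rmC), carry(b4,right), free(left), robot_in(rmC)}

== RESULT ==
["ball_in(b2,rmA)", "ball_in(b3,rmC)", "carry(b4,right)", "free(left)", "robot_in(rmC)"]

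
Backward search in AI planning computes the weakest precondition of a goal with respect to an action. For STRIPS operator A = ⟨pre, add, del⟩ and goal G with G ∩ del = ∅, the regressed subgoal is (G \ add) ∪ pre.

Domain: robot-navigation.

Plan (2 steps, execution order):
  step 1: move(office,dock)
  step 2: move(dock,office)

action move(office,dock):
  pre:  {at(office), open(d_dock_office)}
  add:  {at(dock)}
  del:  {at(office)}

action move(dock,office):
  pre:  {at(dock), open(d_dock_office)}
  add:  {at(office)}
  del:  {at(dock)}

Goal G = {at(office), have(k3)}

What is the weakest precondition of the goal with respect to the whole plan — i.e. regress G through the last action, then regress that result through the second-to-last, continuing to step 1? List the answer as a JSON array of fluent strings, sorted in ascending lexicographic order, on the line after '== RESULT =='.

Work backward from the goal:
  through step 2 (move(dock,office)): drop {at(office)}, keep {have(k3)}, require {at(dock), open(d_dock_office)}
    → {at(dock), have(k3), open(d_dock_office)}
  through step 1 (move(office,dock)): drop {at(dock)}, keep {have(k3), open(d_dock_office)}, require {at(office), open(d_dock_office)}
    → {at(office), have(k3), open(d_dock_office)}

== RESULT ==
["at(office)", "have(k3)", "open(d_dock_office)"]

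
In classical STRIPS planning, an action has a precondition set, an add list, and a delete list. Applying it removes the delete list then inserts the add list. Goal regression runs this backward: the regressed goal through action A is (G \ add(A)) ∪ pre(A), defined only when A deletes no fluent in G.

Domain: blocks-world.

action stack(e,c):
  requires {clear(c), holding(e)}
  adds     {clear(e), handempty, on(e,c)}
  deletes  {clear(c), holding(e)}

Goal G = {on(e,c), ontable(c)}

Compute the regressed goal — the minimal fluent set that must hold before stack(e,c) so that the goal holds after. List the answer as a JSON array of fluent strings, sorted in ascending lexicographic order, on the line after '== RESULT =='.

Compute (G \ add) ∪ pre:
  G ∩ del = {}  (empty — regression defined)
  G \ add = {on(e,c), ontable(c)} \ {clear(e), handempty, on(e,c)} = {ontable(c)}
  ∪ pre   = {ontable(c)} ∪ {clear(c), holding(e)}
          = {clear(c), holding(e), ontable(c)}

== RESULT ==
["clear(c)", "holding(e)", "ontable(c)"]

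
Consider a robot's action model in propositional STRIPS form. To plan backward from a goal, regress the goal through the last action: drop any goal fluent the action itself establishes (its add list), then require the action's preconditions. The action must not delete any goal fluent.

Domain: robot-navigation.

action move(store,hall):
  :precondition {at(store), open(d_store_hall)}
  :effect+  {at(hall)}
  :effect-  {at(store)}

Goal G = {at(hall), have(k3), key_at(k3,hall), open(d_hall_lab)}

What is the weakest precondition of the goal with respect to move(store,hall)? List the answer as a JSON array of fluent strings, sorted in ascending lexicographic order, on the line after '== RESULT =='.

Compute (G \ add) ∪ pre:
  G ∩ del = {}  (empty — regression defined)
  G \ add = {at(hall), have(k3), key_at(k3,hall), open(d_hall_lab)} \ {at(hall)} = {have(k3), key_at(k3,hall), open(d_hall_lab)}
  ∪ pre   = {have(k3), key_at(k3,hall), open(d_hall_lab)} ∪ {at(store), open(d_store_hall)}
          = {at(store), have(k3), key_at(k3,hall), open(d_hall_lab), open(d_store_hall)}

== RESULT ==
["at(store)", "have(k3)", "key_at(k3,hall)", "open(d_hall_lab)", "open(d_store_hall)"]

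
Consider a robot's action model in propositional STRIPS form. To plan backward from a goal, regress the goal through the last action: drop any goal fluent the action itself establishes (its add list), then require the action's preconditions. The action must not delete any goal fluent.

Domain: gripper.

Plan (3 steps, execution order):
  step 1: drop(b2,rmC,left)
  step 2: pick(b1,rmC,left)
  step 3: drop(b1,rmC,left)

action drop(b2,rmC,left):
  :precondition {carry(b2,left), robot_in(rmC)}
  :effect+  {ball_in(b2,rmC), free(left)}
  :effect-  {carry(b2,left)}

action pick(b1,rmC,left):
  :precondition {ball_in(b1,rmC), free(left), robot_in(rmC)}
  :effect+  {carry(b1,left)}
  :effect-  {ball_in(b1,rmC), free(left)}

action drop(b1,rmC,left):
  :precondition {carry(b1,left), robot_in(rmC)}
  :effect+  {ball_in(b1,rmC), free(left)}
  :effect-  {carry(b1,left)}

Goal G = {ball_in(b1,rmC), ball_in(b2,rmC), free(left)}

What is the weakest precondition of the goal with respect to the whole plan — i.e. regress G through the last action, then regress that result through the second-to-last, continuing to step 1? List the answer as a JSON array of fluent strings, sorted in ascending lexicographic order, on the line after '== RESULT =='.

Work backward from the goal:
  through step 3 (drop(b1,rmC,left)): drop {ball_in(b1,rmC), free(left)}, keep {ball_in(b2,rmC)}, require {carry(b1,left), robot_in(rmC)}
    → {ball_in(b2,rmC), carry(b1,left), robot_in(rmC)}
  through step 2 (pick(b1,rmC,left)): drop {carry(b1,left)}, keep {ball_in(b2,rmC), robot_in(rmC)}, require {ball_in(b1,rmC), free(left), robot_in(rmC)}
    → {ball_in(b1,rmC), ball_in(b2,rmC), free(left), robot_in(rmC)}
  through step 1 (drop(b2,rmC,left)): drop {ball_in(b2,rmC), free(left)}, keep {ball_in(b1,rmC), robot_in(rmC)}, require {carry(b2,left), robot_in(rmC)}
    → {ball_in(b1,rmC), carry(b2,left), robot_in(rmC)}

== RESULT ==
["ball_in(b1,rmC)", "carry(b2,left)", "robot_in(rmC)"]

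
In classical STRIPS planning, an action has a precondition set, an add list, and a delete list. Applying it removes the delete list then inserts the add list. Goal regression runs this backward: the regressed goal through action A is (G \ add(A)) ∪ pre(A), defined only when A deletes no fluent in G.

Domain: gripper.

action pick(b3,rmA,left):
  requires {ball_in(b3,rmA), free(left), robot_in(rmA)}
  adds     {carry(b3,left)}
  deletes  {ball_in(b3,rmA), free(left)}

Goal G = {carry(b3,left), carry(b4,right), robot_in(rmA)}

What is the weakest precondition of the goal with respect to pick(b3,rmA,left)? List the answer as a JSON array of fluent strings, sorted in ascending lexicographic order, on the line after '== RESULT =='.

Compute (G \ add) ∪ pre:
  G ∩ del = {}  (empty — regression defined)
  G \ add = {carry(b3,left), carry(b4,right), robot_in(rmA)} \ {carry(b3,left)} = {carry(b4,right), robot_in(rmA)}
  ∪ pre   = {carry(b4,right), robot_in(rmA)} ∪ {ball_in(b3,rmA), free(left), robot_in(rmA)}
          = {ball_in(b3,rmA), carry(b4,right), free(left), robot_in(rmA)}

== RESULT ==
["ball_in(b3,rmA)", "carry(b4,right)", "free(left)", "robot_in(rmA)"]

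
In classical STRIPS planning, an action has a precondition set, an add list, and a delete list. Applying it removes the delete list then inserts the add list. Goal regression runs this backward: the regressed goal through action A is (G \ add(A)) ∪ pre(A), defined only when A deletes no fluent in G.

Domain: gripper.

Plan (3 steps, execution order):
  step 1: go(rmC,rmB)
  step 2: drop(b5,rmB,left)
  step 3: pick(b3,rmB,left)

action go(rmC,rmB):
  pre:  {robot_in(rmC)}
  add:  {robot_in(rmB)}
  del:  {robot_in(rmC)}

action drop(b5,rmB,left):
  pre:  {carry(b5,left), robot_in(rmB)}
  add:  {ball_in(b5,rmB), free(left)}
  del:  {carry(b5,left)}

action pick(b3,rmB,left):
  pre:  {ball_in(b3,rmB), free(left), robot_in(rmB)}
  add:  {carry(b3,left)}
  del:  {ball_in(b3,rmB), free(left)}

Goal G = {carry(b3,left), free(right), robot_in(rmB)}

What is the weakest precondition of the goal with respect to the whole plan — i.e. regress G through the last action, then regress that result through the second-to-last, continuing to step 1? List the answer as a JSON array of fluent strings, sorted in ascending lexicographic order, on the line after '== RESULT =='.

Work backward from the goal:
  through step 3 (pick(b3,rmB,left)): drop {carry(b3,left)}, keep {free(right), robot_in(rmB)}, require {ball_in(b3,rmB), free(left), robot_in(rmB)}
    → {ball_in(b3,rmB), free(left), free(right), robot_in(rmB)}
  through step 2 (drop(b5,rmB,left)): drop {free(left)}, keep {ball_in(b3,rmB), free(right), robot_in(rmB)}, require {carry(b5,left), robot_in(rmB)}
    → {ball_in(b3,rmB), carry(b5,left), free(right), robot_in(rmB)}
  through step 1 (go(rmC,rmB)): drop {robot_in(rmB)}, keep {ball_in(b3,rmB), carry(b5,left), free(right)}, require {robot_in(rmC)}
    → {ball_in(b3,rmB), carry(b5,left), free(right), robot_in(rmC)}

== RESULT ==
["ball_in(b3,rmB)", "carry(b5,left)", "free(right)", "robot_in(rmC)"]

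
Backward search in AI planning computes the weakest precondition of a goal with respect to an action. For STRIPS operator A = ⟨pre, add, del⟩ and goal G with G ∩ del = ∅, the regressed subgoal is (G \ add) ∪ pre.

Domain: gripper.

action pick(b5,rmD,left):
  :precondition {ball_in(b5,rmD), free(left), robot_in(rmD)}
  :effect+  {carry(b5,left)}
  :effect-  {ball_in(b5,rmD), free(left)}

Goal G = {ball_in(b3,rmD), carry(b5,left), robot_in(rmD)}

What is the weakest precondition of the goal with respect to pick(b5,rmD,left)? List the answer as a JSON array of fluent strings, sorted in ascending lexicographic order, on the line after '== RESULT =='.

Regress:
  G ∩ del = {}  (empty — regression defined)
  G \ add = {ball_in(b3,rmD), carry(b5,left), robot_in(rmD)} \ {carry(b5,left)} = {ball_in(b3,rmD), robot_in(rmD)}
  ∪ pre   = {ball_in(b3,rmD), robot_in(rmD)} ∪ {ball_in(b5,rmD), free(left), robot_in(rmD)}
          = {ball_in(b3,rmD), ball_in(b5,rmD), free(left), robot_in(rmD)}

== RESULT ==
["ball_in(b3,rmD)", "ball_in(b5,rmD)", "free(left)", "robot_in(rmD)"]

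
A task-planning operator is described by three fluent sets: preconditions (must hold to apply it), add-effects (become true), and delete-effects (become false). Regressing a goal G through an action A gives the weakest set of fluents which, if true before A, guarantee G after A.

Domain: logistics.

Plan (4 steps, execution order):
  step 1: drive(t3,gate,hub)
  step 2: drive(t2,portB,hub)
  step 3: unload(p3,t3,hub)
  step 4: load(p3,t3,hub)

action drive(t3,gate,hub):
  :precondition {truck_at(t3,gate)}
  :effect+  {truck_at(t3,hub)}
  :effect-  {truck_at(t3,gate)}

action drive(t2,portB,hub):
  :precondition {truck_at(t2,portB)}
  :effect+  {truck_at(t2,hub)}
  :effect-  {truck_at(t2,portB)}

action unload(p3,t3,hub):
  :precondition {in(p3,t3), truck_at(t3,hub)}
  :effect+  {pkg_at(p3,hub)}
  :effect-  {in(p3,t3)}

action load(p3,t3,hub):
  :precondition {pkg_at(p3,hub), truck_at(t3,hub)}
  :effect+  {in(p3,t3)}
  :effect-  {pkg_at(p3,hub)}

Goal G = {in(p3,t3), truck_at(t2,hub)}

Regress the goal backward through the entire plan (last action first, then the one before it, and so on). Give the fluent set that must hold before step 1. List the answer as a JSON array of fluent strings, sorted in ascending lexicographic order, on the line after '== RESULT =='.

Regress step by step:
  through step 4 (load(p3,t3,hub)): drop {in(p3,t3)}, keep {truck_at(t2,hub)}, require {pkg_at(p3,hub), truck_at(t3,hub)}
    → {pkg_at(p3,hub), truck_at(t2,hub), truck_at(t3,hub)}
  through step 3 (unload(p3,t3,hub)): drop {pkg_at(p3,hub)}, keep {truck_at(t2,hub), truck_at(t3,hub)}, require {in(p3,t3), truck_at(t3,hub)}
    → {in(p3,t3), truck_at(t2,hub), truck_at(t3,hub)}
  through step 2 (drive(t2,portB,hub)): drop {truck_at(t2,hub)}, keep {in(p3,t3), truck_at(t3,hub)}, require {truck_at(t2,portB)}
    → {in(p3,t3), truck_at(t2,portB), truck_at(t3,hub)}
  through step 1 (drive(t3,gate,hub)): drop {truck_at(t3,hub)}, keep {in(p3,t3), truck_at(t2,portB)}, require {truck_at(t3,gate)}
    → {in(p3,t3), truck_at(t2,portB), truck_at(t3,gate)}

== RESULT ==
["in(p3,t3)", "truck_at(t2,portB)", "truck_at(t3,gate)"]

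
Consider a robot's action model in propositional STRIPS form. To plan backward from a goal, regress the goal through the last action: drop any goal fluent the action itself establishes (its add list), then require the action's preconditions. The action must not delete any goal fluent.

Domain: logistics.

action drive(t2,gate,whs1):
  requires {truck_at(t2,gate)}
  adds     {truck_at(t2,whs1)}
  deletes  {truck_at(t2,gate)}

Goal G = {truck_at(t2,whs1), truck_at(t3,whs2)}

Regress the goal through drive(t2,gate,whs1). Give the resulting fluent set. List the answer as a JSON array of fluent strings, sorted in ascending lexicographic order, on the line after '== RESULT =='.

Regress:
  G ∩ del = {}  (empty — regression defined)
  G \ add = {truck_at(t2,whs1), truck_at(t3,whs2)} \ {truck_at(t2,whs1)} = {truck_at(t3,whs2)}
  ∪ pre   = {truck_at(t3,whs2)} ∪ {truck_at(t2,gate)}
          = {truck_at(t2,gate), truck_at(t3,whs2)}

== RESULT ==
["truck_at(t2,gate)", "truck_at(t3,whs2)"]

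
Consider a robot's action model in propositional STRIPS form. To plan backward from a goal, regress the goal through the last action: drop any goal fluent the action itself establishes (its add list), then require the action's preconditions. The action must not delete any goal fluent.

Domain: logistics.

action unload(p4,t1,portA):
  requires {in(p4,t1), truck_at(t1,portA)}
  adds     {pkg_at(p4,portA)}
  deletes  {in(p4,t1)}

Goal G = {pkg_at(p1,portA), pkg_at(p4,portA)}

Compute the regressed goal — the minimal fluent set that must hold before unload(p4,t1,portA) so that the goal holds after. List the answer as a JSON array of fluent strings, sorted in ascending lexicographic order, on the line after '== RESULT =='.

Compute (G \ add) ∪ pre:
  G ∩ del = {}  (empty — regression defined)
  G \ add = {pkg_at(p1,portA), pkg_at(p4,portA)} \ {pkg_at(p4,portA)} = {pkg_at(p1,portA)}
  ∪ pre   = {pkg_at(p1,portA)} ∪ {in(p4,t1), truck_at(t1,portA)}
          = {in(p4,t1), pkg_at(p1,portA), truck_at(t1,portA)}

== RESULT ==
["in(p4,t1)", "pkg_at(p1,portA)", "truck_at(t1,portA)"]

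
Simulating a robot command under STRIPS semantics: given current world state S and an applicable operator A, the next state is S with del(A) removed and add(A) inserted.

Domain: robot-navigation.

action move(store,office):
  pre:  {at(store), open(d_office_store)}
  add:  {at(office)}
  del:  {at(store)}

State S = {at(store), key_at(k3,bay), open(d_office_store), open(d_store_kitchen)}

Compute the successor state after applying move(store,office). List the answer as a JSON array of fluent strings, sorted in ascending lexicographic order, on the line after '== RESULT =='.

Progress:
  pre ⊆ S: {at(store), open(d_office_store)} ⊆ S  — applicable
  S \ del = {key_at(k3,bay), open(d_office_store), open(d_store_kitchen)}
  ∪ add   = {at(office), key_at(k3,bay), open(d_office_store), open(d_store_kitchen)}

== RESULT ==
["at(office)", "key_at(k3,bay)", "open(d_office_store)", "open(d_store_kitchen)"]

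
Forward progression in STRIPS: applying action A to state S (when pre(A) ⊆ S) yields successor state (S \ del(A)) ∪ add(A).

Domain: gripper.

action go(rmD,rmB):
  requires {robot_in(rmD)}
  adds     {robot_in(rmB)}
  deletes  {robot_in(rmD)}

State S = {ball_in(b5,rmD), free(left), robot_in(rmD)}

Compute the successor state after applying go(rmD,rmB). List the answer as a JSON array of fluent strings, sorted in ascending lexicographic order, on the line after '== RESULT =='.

Compute (S \ del) ∪ add:
  pre ⊆ S: {robot_in(rmD)} ⊆ S  — applicable
  S \ del = {ball_in(b5,rmD), free(left)}
  ∪ add   = {ball_in(b5,rmD), free(left), robot_in(rmB)}

== RESULT ==
["ball_in(b5,rmD)", "free(left)", "robot_in(rmB)"]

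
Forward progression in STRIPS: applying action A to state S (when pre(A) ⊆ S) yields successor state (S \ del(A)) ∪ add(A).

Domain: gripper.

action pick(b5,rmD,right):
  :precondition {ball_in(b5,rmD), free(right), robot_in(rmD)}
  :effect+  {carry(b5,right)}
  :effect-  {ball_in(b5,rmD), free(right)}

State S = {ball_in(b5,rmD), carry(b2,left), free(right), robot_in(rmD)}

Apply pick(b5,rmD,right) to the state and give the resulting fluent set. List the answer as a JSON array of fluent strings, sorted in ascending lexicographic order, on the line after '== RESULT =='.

Progress:
  pre ⊆ S: {ball_in(b5,rmD), free(right), robot_in(rmD)} ⊆ S  — applicable
  S \ del = {carry(b2,left), robot_in(rmD)}
  ∪ add   = {carry(b2,left), carry(b5,right), robot_in(rmD)}

== RESULT ==
["carry(b2,left)", "carry(b5,right)", "robot_in(rmD)"]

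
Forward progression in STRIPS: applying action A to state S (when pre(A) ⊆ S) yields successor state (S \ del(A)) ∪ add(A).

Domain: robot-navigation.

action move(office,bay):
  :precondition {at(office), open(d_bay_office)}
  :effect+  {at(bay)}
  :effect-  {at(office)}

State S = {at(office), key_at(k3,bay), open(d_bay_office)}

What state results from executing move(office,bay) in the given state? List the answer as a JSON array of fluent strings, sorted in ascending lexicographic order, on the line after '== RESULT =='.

Compute (S \ del) ∪ add:
  pre ⊆ S: {at(office), open(d_bay_office)} ⊆ S  — applicable
  S \ del = {key_at(k3,bay), open(d_bay_office)}
  ∪ add   = {at(bay), key_at(k3,bay), open(d_bay_office)}

== RESULT ==
["at(bay)", "key_at(k3,bay)", "open(d_bay_office)"]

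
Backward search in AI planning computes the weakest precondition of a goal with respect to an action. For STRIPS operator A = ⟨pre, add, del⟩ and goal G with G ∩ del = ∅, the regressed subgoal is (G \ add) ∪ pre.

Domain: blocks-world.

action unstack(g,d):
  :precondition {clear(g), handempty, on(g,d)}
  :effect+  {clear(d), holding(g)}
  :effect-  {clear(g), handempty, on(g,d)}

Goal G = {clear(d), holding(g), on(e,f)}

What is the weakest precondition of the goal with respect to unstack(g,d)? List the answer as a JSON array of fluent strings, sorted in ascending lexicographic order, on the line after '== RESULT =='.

Regress:
  G ∩ del = {}  (empty — regression defined)
  G \ add = {clear(d), holding(g), on(e,f)} \ {clear(d), holding(g)} = {on(e,f)}
  ∪ pre   = {on(e,f)} ∪ {clear(g), handempty, on(g,d)}
          = {clear(g), handempty, on(e,f), on(g,d)}

== RESULT ==
["clear(g)", "handempty", "on(e,f)", "on(g,d)"]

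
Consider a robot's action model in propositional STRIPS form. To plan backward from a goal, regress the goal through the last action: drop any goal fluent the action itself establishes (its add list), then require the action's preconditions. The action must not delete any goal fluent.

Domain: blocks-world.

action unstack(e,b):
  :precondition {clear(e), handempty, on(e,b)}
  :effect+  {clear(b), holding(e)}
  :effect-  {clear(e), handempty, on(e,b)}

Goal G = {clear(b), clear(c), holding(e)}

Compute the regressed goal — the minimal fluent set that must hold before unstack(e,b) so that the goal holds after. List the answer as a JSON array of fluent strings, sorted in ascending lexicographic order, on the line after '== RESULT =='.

Compute (G \ add) ∪ pre:
  G ∩ del = {}  (empty — regression defined)
  G \ add = {clear(b), clear(c), holding(e)} \ {clear(b), holding(e)} = {clear(c)}
  ∪ pre   = {clear(c)} ∪ {clear(e), handempty, on(e,b)}
          = {clear(c), clear(e), handempty, on(e,b)}

== RESULT ==
["clear(c)", "clear(e)", "handempty", "on(e,b)"]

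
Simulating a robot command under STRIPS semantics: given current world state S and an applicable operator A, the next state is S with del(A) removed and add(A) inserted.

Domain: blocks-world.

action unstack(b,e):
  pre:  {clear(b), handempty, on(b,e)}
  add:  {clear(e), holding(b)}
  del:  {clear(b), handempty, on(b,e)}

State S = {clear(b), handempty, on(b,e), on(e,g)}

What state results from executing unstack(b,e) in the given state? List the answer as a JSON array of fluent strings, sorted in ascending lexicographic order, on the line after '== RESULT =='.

Progress:
  pre ⊆ S: {clear(b), handempty, on(b,e)} ⊆ S  — applicable
  S \ del = {on(e,g)}
  ∪ add   = {clear(e), holding(b), on(e,g)}

== RESULT ==
["clear(e)", "holding(b)", "on(e,g)"]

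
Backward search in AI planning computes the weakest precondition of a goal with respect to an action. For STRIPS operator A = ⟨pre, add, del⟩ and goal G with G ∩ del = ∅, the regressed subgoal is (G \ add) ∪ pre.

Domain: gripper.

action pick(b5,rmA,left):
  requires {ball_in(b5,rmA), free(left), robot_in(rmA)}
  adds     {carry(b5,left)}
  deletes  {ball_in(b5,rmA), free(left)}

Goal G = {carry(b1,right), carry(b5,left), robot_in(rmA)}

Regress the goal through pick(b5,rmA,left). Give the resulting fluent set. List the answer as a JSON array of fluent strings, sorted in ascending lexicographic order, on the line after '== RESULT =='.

Regress:
  G ∩ del = {}  (empty — regression defined)
  G \ add = {carry(b1,right), carry(b5,left), robot_in(rmA)} \ {carry(b5,left)} = {carry(b1,right), robot_in(rmA)}
  ∪ pre   = {carry(b1,right), robot_in(rmA)} ∪ {ball_in(b5,rmA), free(left), robot_in(rmA)}
          = {ball_in(b5,rmA), carry(b1,right), free(left), robot_in(rmA)}

== RESULT ==
["ball_in(b5,rmA)", "carry(b1,right)", "free(left)", "robot_in(rmA)"]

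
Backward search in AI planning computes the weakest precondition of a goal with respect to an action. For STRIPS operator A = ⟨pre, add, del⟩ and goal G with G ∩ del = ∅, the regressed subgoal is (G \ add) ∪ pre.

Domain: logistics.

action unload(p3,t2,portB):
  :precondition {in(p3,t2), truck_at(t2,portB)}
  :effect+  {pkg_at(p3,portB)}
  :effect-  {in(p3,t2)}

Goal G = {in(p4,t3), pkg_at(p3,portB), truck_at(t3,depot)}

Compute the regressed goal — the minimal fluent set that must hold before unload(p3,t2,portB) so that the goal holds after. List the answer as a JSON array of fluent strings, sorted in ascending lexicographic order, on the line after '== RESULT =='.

Compute (G \ add) ∪ pre:
  G ∩ del = {}  (empty — regression defined)
  G \ add = {in(p4,t3), pkg_at(p3,portB), truck_at(t3,depot)} \ {pkg_at(p3,portB)} = {in(p4,t3), truck_at(t3,depot)}
  ∪ pre   = {in(p4,t3), truck_at(t3,depot)} ∪ {in(p3,t2), truck_at(t2,portB)}
          = {in(p3,t2), in(p4,t3), truck_at(t2,portB), truck_at(t3,depot)}

== RESULT ==
["in(p3,t2)", "in(p4,t3)", "truck_at(t2,portB)", "truck_at(t3,depot)"]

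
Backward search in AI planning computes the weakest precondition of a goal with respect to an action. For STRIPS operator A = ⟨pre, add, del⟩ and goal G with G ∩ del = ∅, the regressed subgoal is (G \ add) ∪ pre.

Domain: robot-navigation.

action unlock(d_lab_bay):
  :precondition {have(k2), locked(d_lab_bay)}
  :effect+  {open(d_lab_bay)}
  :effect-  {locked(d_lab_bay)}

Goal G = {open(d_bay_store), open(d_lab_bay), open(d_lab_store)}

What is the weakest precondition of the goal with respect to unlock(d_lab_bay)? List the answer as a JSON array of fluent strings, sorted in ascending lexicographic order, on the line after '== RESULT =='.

Regress:
  G ∩ del = {}  (empty — regression defined)
  G \ add = {open(d_bay_store), open(d_lab_bay), open(d_lab_store)} \ {open(d_lab_bay)} = {open(d_bay_store), open(d_lab_store)}
  ∪ pre   = {open(d_bay_store), open(d_lab_store)} ∪ {have(k2), locked(d_lab_bay)}
          = {have(k2), locked(d_lab_bay), open(d_bay_store), open(d_lab_store)}

== RESULT ==
["have(k2)", "locked(d_lab_bay)", "open(d_bay_store)", "open(d_lab_store)"]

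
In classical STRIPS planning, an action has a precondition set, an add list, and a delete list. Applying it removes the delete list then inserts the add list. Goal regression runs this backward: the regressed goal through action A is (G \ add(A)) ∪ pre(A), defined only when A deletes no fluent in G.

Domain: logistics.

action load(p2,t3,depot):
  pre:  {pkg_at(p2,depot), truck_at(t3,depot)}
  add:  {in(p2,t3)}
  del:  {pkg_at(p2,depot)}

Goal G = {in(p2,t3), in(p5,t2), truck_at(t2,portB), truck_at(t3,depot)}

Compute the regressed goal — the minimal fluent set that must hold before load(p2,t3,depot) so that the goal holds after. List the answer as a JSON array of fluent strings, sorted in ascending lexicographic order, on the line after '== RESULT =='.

Regress:
  G ∩ del = {}  (empty — regression defined)
  G \ add = {in(p2,t3), in(p5,t2), truck_at(t2,portB), truck_at(t3,depot)} \ {in(p2,t3)} = {in(p5,t2), truck_at(t2,portB), truck_at(t3,depot)}
  ∪ pre   = {in(p5,t2), truck_at(t2,portB), truck_at(t3,depot)} ∪ {pkg_at(p2,depot), truck_at(t3,depot)}
          = {in(p5,t2), pkg_at(p2,depot), truck_at(t2,portB), truck_at(t3,depot)}

== RESULT ==
["in(p5,t2)", "pkg_at(p2,depot)", "truck_at(t2,portB)", "truck_at(t3,depot)"]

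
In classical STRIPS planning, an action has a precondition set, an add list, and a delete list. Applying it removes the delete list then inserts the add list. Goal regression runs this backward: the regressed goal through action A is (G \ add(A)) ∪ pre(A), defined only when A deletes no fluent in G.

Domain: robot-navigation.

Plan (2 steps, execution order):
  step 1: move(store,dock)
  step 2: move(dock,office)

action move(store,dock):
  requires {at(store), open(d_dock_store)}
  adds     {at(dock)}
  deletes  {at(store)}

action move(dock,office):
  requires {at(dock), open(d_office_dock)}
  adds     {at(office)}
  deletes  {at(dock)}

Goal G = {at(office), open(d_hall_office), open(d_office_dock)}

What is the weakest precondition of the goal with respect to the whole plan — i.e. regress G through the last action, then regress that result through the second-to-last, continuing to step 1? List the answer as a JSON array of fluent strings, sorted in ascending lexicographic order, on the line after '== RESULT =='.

Work backward from the goal:
  through step 2 (move(dock,office)): drop {at(office)}, keep {open(d_hall_office), open(d_office_dock)}, require {at(dock), open(d_office_dock)}
    → {at(dock), open(d_hall_office), open(d_office_dock)}
  through step 1 (move(store,dock)): drop {at(dock)}, keep {open(d_hall_office), open(d_office_dock)}, require {at(store), open(d_dock_store)}
    → {at(store), open(d_dock_store), open(d_hall_office), open(d_office_dock)}

== RESULT ==
["at(store)", "open(d_dock_store)", "open(d_hall_office)", "open(d_office_dock)"]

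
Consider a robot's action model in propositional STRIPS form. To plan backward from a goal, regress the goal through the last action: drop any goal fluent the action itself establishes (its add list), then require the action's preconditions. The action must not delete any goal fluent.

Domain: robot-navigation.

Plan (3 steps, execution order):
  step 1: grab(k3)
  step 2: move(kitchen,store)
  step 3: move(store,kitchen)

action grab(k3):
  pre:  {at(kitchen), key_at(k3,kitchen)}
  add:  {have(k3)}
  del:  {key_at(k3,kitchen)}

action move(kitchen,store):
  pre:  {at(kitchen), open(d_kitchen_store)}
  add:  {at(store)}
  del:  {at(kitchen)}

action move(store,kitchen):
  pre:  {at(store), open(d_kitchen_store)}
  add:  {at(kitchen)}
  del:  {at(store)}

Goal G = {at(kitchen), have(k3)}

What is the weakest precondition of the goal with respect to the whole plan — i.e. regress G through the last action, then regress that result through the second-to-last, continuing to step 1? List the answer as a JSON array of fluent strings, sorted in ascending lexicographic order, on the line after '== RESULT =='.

Work backward from the goal:
  through step 3 (move(store,kitchen)): drop {at(kitchen)}, keep {have(k3)}, require {at(store), open(d_kitchen_store)}
    → {at(store), have(k3), open(d_kitchen_store)}
  through step 2 (move(kitchen,store)): drop {at(store)}, keep {have(k3), open(d_kitchen_store)}, require {at(kitchen), open(d_kitchen_store)}
    → {at(kitchen), have(k3), open(d_kitchen_store)}
  through step 1 (grab(k3)): drop {have(k3)}, keep {at(kitchen), open(d_kitchen_store)}, require {at(kitchen), key_at(k3,kitchen)}
    → {at(kitchen), key_at(k3,kitchen), open(d_kitchen_store)}

== RESULT ==
["at(kitchen)", "key_at(k3,kitchen)", "open(d_kitchen_store)"]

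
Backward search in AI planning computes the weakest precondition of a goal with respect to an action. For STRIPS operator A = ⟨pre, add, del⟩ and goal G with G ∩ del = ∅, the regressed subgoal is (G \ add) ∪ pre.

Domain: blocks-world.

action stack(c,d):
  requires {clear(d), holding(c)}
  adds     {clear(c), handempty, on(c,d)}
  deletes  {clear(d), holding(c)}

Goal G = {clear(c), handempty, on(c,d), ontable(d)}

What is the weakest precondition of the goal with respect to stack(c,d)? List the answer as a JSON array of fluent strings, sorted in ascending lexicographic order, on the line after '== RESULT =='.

Regress:
  G ∩ del = {}  (empty — regression defined)
  G \ add = {clear(c), handempty, on(c,d), ontable(d)} \ {clear(c), handempty, on(c,d)} = {ontable(d)}
  ∪ pre   = {ontable(d)} ∪ {clear(d), holding(c)}
          = {clear(d), holding(c), ontable(d)}

== RESULT ==
["clear(d)", "holding(c)", "ontable(d)"]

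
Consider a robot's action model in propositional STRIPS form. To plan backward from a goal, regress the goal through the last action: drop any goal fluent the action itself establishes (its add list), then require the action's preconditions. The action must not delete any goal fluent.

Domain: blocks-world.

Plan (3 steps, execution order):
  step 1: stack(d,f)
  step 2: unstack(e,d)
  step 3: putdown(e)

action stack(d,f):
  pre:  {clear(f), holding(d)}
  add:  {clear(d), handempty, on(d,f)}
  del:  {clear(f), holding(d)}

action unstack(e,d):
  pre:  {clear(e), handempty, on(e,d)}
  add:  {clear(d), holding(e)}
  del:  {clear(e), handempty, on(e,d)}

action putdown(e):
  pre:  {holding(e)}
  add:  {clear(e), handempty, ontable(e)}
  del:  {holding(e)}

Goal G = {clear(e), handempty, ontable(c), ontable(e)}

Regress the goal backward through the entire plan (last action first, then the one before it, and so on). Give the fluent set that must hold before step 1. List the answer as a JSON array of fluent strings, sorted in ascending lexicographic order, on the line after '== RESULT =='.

Work backward from the goal:
  through step 3 (putdown(e)): drop {clear(e), handempty, ontable(e)}, keep {ontable(c)}, require {holding(e)}
    → {holding(e), ontable(c)}
  through step 2 (unstack(e,d)): drop {holding(e)}, keep {ontable(c)}, require {clear(e), handempty, on(e,d)}
    → {clear(e), handempty, on(e,d), ontable(c)}
  through step 1 (stack(d,f)): drop {handempty}, keep {clear(e), on(e,d), ontable(c)}, require {clear(f), holding(d)}
    → {clear(e), clear(f), holding(d), on(e,d), ontable(c)}

== RESULT ==
["clear(e)", "clear(f)", "holding(d)", "on(e,d)", "ontable(c)"]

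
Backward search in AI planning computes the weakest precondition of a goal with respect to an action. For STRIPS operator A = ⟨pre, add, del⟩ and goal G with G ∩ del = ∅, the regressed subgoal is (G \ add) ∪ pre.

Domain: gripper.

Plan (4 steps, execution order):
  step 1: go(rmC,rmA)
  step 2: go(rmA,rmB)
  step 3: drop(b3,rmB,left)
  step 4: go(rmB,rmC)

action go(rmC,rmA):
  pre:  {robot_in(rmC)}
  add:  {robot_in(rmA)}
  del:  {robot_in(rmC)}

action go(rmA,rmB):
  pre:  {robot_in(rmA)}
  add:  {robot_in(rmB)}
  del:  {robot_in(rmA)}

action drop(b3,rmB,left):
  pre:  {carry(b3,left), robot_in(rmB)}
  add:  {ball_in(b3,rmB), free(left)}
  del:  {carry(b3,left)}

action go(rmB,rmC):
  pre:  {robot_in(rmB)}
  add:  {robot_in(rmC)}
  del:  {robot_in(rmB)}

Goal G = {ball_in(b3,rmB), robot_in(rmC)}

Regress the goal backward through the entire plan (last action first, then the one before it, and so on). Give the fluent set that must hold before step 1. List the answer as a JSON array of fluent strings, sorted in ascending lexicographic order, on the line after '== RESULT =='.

Work backward from the goal:
  through step 4 (go(rmB,rmC)): drop {robot_in(rmC)}, keep {ball_in(b3,rmB)}, require {robot_in(rmB)}
    → {ball_in(b3,rmB), robot_in(rmB)}
  through step 3 (drop(b3,rmB,left)): drop {ball_in(b3,rmB)}, keep {robot_in(rmB)}, require {carry(b3,left), robot_in(rmB)}
    → {carry(b3,left), robot_in(rmB)}
  through step 2 (go(rmA,rmB)): drop {robot_in(rmB)}, keep {carry(b3,left)}, require {robot_in(rmA)}
    → {carry(b3,left), robot_in(rmA)}
  through step 1 (go(rmC,rmA)): drop {robot_in(rmA)}, keep {carry(b3,left)}, require {robot_in(rmC)}
    → {carry(b3,left), robot_in(rmC)}

== RESULT ==
["carry(b3,left)", "robot_in(rmC)"]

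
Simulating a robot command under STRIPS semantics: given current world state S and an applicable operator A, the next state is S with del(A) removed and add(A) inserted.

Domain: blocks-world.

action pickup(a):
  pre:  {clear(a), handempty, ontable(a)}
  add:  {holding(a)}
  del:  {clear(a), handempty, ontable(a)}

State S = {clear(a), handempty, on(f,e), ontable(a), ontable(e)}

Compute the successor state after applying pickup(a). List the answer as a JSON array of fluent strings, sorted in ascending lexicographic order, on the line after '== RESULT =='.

Compute (S \ del) ∪ add:
  pre ⊆ S: {clear(a), handempty, ontable(a)} ⊆ S  — applicable
  S \ del = {on(f,e), ontable(e)}
  ∪ add   = {holding(a), on(f,e), ontable(e)}

== RESULT ==
["holding(a)", "on(f,e)", "ontable(e)"]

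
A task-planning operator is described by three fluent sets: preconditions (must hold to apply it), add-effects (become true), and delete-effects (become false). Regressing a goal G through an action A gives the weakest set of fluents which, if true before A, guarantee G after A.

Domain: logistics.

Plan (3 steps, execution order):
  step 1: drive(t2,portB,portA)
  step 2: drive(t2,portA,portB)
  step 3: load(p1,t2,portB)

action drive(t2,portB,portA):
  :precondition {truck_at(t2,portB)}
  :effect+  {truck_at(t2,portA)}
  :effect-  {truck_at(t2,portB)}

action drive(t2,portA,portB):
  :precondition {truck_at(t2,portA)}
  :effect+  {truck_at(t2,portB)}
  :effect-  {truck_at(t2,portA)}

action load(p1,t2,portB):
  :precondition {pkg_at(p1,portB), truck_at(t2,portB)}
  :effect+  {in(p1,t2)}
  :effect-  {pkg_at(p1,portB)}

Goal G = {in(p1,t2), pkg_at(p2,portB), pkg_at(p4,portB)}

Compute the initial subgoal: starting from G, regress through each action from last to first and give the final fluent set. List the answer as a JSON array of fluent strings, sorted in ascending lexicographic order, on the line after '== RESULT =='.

Work backward from the goal:
  through step 3 (load(p1,t2,portB)): drop {in(p1,t2)}, keep {pkg_at(p2,portB), pkg_at(p4,portB)}, require {pkg_at(p1,portB), truck_at(t2,portB)}
    → {pkg_at(p1,portB), pkg_at(p2,portB), pkg_at(p4,portB), truck_at(t2,portB)}
  through step 2 (drive(t2,portA,portB)): drop {truck_at(t2,portB)}, keep {pkg_at(p1,portB), pkg_at(p2,portB), pkg_at(p4,portB)}, require {truck_at(t2,portA)}
    → {pkg_at(p1,portB), pkg_at(p2,portB), pkg_at(p4,portB), truck_at(t2,portA)}
  through step 1 (drive(t2,portB,portA)): drop {truck_at(t2,portA)}, keep {pkg_at(p1,portB), pkg_at(p2,portB), pkg_at(p4,portB)}, require {truck_at(t2,portB)}
    → {pkg_at(p1,portB), pkg_at(p2,portB), pkg_at(p4,portB), truck_at(t2,portB)}

== RESULT ==
["pkg_at(p1,portB)", "pkg_at(p2,portB)", "pkg_at(p4,portB)", "truck_at(t2,portB)"]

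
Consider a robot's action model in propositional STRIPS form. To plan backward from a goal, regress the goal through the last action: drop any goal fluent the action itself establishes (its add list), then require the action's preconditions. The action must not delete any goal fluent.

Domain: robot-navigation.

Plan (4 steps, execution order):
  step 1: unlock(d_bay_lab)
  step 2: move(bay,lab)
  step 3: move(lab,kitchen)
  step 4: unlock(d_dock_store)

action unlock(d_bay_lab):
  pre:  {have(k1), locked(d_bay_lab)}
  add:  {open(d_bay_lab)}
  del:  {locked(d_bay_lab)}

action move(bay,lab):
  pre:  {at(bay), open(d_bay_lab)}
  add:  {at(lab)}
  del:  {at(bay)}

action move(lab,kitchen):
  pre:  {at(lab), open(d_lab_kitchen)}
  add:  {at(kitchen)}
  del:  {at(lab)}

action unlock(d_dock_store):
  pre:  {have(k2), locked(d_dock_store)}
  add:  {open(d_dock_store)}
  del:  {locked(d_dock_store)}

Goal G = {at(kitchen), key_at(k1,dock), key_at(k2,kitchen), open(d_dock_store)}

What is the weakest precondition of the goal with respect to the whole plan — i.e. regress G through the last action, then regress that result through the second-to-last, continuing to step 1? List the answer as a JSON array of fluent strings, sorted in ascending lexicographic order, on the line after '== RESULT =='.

Work backward from the goal:
  through step 4 (unlock(d_dock_store)): drop {open(d_dock_store)}, keep {at(kitchen), key_at(k1,dock), key_at(k2,kitchen)}, require {have(k2), locked(d_dock_store)}
    → {at(kitchen), have(k2), key_at(k1,dock), key_at(k2,kitchen), locked(d_dock_store)}
  through step 3 (move(lab,kitchen)): drop {at(kitchen)}, keep {have(k2), key_at(k1,dock), key_at(k2,kitchen), locked(d_dock_store)}, require {at(lab), open(d_lab_kitchen)}
    → {at(lab), have(k2), key_at(k1,dock), key_at(k2,kitchen), locked(d_dock_store), open(d_lab_kitchen)}
  through step 2 (move(bay,lab)): drop {at(lab)}, keep {have(k2), key_at(k1,dock), key_at(k2,kitchen), locked(d_dock_store), open(d_lab_kitchen)}, require {at(bay), open(d_bay_lab)}
    → {at(bay), have(k2), key_at(k1,dock), key_at(k2,kitchen), locked(d_dock_store), open(d_bay_lab), open(d_lab_kitchen)}
  through step 1 (unlock(d_bay_lab)): drop {open(d_bay_lab)}, keep {at(bay), have(k2), key_at(k1,dock), key_at(k2,kitchen), locked(d_dock_store), open(d_lab_kitchen)}, require {have(k1), locked(d_bay_lab)}
    → {at(bay), have(k1), have(k2), key_at(k1,dock), key_at(k2,kitchen), locked(d_bay_lab), locked(d_dock_store), open(d_lab_kitchen)}

== RESULT ==
["at(bay)", "have(k1)", "have(k2)", "key_at(k1,dock)", "key_at(k2,kitchen)", "locked(d_bay_lab)", "locked(d_dock_store)", "open(d_lab_kitchen)"]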